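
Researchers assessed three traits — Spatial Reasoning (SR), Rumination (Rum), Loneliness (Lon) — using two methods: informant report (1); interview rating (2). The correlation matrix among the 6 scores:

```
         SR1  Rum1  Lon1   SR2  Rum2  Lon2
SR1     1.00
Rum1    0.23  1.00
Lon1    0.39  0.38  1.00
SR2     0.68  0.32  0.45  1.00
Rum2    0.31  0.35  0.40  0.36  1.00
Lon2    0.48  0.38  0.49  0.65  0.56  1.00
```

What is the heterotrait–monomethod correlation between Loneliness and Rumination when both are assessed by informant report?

0.38

Different traits, same method: r(Lon1, Rum1) = 0.38.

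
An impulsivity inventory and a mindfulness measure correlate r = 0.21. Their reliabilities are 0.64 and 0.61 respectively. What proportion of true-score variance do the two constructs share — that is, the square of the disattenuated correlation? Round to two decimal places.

Disattenuated r = 0.21 / √(0.64 × 0.61) = 0.21 / 0.6248 = 0.3361.
Shared true-score variance = 0.3361² = 0.1130 ≈ 0.11.

0.11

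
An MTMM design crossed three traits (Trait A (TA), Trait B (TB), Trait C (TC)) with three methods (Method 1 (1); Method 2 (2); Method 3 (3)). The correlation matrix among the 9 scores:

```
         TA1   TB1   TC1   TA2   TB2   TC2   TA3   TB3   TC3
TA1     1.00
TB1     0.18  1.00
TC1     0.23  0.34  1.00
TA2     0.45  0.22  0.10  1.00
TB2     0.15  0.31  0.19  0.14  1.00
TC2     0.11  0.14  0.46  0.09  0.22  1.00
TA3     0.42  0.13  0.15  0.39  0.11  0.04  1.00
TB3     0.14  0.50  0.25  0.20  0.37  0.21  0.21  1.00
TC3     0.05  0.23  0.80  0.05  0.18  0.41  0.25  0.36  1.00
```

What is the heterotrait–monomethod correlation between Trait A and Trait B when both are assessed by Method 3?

0.21

Different traits, same method: r(TA3, TB3) = 0.21.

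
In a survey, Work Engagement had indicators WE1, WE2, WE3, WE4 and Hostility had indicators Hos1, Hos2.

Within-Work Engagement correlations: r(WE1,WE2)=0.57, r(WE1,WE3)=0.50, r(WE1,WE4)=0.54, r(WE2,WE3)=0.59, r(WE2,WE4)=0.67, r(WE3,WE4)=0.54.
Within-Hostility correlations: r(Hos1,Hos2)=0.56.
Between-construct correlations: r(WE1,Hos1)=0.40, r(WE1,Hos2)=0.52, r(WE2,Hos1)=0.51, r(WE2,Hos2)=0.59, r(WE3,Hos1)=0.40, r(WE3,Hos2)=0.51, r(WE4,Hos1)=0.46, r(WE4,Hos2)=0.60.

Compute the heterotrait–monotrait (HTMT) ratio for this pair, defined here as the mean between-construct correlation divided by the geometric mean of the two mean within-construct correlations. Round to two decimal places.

0.88

Mean between = 3.99/8 = 0.4988.
Mean within-WE = 3.41/6 = 0.5683; mean within-Hos = 0.56/1 = 0.5600.
Geometric mean = √(0.5683 × 0.5600) = 0.5641.
HTMT = 0.4988 / 0.5641 = 0.88.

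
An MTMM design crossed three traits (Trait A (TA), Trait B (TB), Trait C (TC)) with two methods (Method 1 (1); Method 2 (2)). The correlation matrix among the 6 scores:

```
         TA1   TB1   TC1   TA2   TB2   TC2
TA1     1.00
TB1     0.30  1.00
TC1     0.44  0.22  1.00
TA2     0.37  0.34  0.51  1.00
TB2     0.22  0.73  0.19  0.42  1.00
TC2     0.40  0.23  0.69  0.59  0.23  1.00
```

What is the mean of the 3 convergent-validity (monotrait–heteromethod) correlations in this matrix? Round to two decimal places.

0.60

Convergent values: 0.37, 0.73, 0.69; mean = 1.79/3 = 0.60.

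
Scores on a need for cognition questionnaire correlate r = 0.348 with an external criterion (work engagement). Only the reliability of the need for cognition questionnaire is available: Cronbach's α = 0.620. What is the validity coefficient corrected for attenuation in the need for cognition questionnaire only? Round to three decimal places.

Single correction: r_c = r_obs / √r_xx = 0.348 / √0.620 = 0.348 / 0.7874 ≈ 0.442.

0.442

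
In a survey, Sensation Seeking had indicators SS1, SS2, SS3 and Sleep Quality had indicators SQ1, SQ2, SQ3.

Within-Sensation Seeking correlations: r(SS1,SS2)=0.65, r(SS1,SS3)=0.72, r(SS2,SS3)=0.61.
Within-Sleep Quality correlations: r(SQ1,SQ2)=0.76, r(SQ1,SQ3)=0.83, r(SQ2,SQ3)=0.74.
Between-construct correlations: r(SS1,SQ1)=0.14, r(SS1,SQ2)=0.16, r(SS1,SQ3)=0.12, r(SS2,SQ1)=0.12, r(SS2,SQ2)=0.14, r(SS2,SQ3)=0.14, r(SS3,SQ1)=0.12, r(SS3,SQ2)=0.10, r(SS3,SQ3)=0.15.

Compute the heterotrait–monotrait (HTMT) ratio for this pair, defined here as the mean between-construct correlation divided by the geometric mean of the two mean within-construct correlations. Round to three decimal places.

Mean heterotrait r = 1.19/9 = 0.1322.
Mean within-SS = 1.98/3 = 0.6600; mean within-SQ = 2.33/3 = 0.7767.
Geometric mean = √(0.6600 × 0.7767) = 0.7160.
HTMT = 0.1322 / 0.7160 = 0.185.

0.185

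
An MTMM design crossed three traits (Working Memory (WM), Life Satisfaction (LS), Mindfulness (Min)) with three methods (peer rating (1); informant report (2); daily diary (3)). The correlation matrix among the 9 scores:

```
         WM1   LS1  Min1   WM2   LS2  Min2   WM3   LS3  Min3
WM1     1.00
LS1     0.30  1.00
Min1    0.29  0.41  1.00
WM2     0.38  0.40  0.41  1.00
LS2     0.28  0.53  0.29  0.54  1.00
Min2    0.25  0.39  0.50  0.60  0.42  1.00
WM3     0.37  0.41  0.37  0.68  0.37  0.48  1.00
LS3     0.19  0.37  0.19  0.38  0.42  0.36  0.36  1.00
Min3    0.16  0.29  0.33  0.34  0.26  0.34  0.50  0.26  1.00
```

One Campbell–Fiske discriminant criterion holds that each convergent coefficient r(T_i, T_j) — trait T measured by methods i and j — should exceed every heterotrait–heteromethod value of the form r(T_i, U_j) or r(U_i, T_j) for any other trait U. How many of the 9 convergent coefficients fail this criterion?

5

Checking each validity diagonal entry against its comparison values:
WM (methods 1·2): 0.38 vs {0.28, 0.40, 0.25, 0.41} → fail.
WM (methods 1·3): 0.37 vs {0.19, 0.41, 0.16, 0.37} → fail.
WM (methods 2·3): 0.68 vs {0.38, 0.37, 0.34, 0.48} → pass.
LS (methods 1·2): 0.53 vs {0.40, 0.28, 0.39, 0.29} → pass.
LS (methods 1·3): 0.37 vs {0.41, 0.19, 0.29, 0.19} → fail.
LS (methods 2·3): 0.42 vs {0.37, 0.38, 0.26, 0.36} → pass.
Min (methods 1·2): 0.50 vs {0.41, 0.25, 0.29, 0.39} → pass.
Min (methods 1·3): 0.33 vs {0.37, 0.16, 0.19, 0.29} → fail.
Min (methods 2·3): 0.34 vs {0.48, 0.34, 0.36, 0.26} → fail.
5 of 9 fail.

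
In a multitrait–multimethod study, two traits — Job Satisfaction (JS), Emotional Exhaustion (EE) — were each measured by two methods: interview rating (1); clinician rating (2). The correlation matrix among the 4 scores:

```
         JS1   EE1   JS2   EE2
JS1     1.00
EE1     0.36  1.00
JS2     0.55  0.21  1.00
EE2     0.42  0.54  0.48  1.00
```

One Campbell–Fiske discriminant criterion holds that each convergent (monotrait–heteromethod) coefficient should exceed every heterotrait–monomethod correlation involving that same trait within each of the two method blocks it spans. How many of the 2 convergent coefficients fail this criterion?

0

Checking each validity diagonal entry against its comparison values:
JS (methods 1·2): 0.55 vs {0.36, 0.48} → pass.
EE (methods 1·2): 0.54 vs {0.36, 0.48} → pass.
0 of 2 fail.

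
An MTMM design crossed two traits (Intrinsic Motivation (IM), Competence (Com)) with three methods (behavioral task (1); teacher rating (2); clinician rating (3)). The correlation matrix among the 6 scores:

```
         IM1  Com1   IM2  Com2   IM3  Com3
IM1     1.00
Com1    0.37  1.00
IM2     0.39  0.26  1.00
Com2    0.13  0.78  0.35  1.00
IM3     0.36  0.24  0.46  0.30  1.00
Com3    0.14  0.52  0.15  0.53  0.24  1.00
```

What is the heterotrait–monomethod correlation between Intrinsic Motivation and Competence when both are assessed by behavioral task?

Different traits, same method: r(IM1, Com1) = 0.37.

0.37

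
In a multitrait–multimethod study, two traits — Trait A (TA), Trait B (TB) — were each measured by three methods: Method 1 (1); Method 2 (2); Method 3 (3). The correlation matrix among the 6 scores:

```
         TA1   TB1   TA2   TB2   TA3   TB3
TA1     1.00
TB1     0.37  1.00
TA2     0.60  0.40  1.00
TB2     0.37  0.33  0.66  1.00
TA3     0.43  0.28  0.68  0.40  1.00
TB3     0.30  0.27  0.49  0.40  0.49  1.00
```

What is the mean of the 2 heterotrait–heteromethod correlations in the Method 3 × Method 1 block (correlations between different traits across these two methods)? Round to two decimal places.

HTHM values (method 3 × method 1): 0.28, 0.30; mean = 0.58/2 = 0.29.

0.29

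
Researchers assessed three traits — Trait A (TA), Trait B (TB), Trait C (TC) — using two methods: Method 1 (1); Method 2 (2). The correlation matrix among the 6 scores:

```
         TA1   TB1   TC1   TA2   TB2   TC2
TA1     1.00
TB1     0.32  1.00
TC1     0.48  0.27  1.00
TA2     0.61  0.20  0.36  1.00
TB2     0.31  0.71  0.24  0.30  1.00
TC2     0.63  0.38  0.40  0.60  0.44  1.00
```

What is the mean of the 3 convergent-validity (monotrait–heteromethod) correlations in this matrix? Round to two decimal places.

0.57

Convergent values: 0.61, 0.71, 0.40; mean = 1.72/3 = 0.57.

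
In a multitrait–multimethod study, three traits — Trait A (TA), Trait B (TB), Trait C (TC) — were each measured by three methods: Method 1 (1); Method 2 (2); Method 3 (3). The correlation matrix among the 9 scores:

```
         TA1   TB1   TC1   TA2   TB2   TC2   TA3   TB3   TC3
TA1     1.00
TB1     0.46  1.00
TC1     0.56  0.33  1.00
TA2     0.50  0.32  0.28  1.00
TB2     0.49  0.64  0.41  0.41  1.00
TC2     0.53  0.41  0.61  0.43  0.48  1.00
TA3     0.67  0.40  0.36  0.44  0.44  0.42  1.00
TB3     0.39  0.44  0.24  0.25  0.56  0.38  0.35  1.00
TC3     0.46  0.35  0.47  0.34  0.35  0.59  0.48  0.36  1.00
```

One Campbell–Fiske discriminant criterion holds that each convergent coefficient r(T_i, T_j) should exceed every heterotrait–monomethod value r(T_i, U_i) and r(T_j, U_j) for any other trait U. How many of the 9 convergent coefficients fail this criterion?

Checking each validity diagonal entry against its comparison values:
TA (methods 1·2): 0.50 vs {0.46, 0.41, 0.56, 0.43} → fail.
TA (methods 1·3): 0.67 vs {0.46, 0.35, 0.56, 0.48} → pass.
TA (methods 2·3): 0.44 vs {0.41, 0.35, 0.43, 0.48} → fail.
TB (methods 1·2): 0.64 vs {0.46, 0.41, 0.33, 0.48} → pass.
TB (methods 1·3): 0.44 vs {0.46, 0.35, 0.33, 0.36} → fail.
TB (methods 2·3): 0.56 vs {0.41, 0.35, 0.48, 0.36} → pass.
TC (methods 1·2): 0.61 vs {0.56, 0.43, 0.33, 0.48} → pass.
TC (methods 1·3): 0.47 vs {0.56, 0.48, 0.33, 0.36} → fail.
TC (methods 2·3): 0.59 vs {0.43, 0.48, 0.48, 0.36} → pass.
4 of 9 fail.

4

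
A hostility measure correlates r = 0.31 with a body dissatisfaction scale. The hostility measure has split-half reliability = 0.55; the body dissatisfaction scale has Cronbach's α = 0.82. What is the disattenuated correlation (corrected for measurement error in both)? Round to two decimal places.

0.46

r_true = r_obs / √(r_xx · r_yy) = 0.31 / √(0.55 × 0.82) = 0.31 / √0.4510 = 0.31 / 0.6716 ≈ 0.46.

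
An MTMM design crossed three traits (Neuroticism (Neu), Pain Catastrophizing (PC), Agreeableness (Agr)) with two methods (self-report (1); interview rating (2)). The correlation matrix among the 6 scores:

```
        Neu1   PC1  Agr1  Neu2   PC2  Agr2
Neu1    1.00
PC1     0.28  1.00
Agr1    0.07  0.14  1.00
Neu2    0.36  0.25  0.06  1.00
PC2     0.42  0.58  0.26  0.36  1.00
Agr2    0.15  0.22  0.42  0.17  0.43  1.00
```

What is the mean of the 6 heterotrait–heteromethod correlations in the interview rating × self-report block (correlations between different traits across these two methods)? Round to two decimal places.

0.23

HTHM values (method 2 × method 1): 0.25, 0.06, 0.42, 0.26, 0.15, 0.22; mean = 1.36/6 = 0.23.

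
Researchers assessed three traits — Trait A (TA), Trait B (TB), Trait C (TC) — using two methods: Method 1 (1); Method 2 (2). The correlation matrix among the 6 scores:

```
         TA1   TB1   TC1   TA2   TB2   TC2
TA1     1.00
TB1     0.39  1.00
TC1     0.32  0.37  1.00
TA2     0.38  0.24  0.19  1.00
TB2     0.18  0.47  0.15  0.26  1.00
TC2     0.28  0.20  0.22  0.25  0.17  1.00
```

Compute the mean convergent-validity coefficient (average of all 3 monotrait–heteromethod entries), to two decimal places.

Convergent values: 0.38, 0.47, 0.22; mean = 1.07/3 = 0.36.

0.36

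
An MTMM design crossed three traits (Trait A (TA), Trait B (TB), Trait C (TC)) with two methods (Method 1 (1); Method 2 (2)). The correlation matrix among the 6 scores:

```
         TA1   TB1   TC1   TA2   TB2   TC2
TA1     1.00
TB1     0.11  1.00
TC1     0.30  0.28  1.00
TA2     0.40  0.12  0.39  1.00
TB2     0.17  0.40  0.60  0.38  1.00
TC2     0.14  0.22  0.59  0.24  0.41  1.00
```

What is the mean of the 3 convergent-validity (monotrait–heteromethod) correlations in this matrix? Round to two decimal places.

Convergent values: 0.40, 0.40, 0.59; mean = 1.39/3 = 0.46.

0.46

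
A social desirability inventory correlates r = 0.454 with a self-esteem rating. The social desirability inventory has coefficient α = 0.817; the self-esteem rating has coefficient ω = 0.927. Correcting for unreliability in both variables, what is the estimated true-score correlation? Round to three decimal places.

r_true = r_obs / √(r_xx · r_yy) = 0.454 / √(0.817 × 0.927) = 0.454 / √0.757359 = 0.454 / 0.8703 ≈ 0.522.

0.522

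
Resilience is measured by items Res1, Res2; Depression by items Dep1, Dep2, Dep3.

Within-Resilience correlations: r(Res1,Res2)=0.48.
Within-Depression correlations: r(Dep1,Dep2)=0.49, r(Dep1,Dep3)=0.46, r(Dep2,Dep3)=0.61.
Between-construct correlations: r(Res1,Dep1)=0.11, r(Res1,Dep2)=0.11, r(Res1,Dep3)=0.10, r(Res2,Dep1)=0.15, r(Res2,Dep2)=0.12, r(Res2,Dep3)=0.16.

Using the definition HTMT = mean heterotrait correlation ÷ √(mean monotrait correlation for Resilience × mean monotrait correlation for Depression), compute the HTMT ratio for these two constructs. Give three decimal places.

Between-construct mean = 0.75/6 = 0.1250.
Mean within-Res = 0.48/1 = 0.4800; mean within-Dep = 1.56/3 = 0.5200.
Geometric mean = √(0.4800 × 0.5200) = 0.4996.
HTMT = 0.1250 / 0.4996 = 0.250.

0.250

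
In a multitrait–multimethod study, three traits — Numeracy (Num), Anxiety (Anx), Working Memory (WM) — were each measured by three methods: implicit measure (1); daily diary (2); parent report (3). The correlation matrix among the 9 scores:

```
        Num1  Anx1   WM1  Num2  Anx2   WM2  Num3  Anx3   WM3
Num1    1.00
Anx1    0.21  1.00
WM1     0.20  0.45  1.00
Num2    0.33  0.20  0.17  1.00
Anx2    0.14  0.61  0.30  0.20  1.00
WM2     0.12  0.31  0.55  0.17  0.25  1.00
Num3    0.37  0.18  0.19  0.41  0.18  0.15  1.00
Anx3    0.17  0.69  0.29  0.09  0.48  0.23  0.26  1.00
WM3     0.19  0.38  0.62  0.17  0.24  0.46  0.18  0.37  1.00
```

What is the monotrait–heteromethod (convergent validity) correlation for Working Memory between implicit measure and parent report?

0.62

Same trait (WM), different methods: r(WM1, WM3) = 0.62.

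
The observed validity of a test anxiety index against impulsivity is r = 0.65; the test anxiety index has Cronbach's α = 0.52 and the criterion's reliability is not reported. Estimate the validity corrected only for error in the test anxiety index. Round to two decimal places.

0.90

Single correction: r_c = r_obs / √r_xx = 0.65 / √0.52 = 0.65 / 0.7211 ≈ 0.90.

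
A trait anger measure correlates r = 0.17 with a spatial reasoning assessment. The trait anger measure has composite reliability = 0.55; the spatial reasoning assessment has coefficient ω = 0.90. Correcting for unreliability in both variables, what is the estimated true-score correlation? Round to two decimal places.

r_true = r_obs / √(r_xx · r_yy) = 0.17 / √(0.55 × 0.90) = 0.17 / √0.4950 = 0.17 / 0.7036 ≈ 0.24.

0.24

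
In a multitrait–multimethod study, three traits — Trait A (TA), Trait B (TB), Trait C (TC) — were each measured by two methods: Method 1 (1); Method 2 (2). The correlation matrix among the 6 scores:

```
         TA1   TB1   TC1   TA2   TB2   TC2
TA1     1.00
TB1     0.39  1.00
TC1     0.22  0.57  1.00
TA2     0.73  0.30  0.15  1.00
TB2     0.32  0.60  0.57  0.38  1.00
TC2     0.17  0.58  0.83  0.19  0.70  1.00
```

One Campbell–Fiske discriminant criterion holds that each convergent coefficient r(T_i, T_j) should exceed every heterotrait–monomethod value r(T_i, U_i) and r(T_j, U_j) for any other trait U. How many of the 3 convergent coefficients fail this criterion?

Convergent coefficients and their comparison sets:
TA (methods 1·2): 0.73 vs {0.39, 0.38, 0.22, 0.19} → pass.
TB (methods 1·2): 0.60 vs {0.39, 0.38, 0.57, 0.70} → fail.
TC (methods 1·2): 0.83 vs {0.22, 0.19, 0.57, 0.70} → pass.
1 of 3 fail.

1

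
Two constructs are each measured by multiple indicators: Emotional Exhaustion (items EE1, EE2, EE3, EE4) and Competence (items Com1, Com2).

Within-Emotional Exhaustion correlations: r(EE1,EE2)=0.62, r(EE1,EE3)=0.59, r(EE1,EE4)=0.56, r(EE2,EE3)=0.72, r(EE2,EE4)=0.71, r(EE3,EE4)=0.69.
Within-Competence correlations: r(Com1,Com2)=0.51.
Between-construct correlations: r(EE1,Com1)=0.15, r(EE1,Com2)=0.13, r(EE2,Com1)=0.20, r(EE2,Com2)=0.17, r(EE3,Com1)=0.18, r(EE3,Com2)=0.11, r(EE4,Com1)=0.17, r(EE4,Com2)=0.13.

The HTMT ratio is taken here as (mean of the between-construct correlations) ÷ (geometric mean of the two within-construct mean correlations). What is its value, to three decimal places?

0.270

Mean heterotrait r = 1.24/8 = 0.1550.
Mean within-EE = 3.89/6 = 0.6483; mean within-Com = 0.51/1 = 0.5100.
Geometric mean = √(0.6483 × 0.5100) = 0.5750.
HTMT = 0.1550 / 0.5750 = 0.270.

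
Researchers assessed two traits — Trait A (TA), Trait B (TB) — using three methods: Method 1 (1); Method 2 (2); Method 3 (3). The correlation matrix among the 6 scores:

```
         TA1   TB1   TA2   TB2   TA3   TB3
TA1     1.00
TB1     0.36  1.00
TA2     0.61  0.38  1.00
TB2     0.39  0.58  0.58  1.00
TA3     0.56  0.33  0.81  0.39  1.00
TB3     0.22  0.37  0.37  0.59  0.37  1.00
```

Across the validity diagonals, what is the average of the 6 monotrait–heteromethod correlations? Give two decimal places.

Convergent values: 0.61, 0.56, 0.81, 0.58, 0.37, 0.59; mean = 3.52/6 = 0.59.

0.59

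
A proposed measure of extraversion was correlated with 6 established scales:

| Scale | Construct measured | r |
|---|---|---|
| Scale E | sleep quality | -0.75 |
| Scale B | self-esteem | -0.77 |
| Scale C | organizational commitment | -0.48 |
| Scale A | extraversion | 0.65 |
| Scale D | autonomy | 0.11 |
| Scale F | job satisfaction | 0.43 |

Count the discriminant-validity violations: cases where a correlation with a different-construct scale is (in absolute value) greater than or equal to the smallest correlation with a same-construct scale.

2

Convergent (same construct = extraversion): Scale A.
Smallest convergent = 0.65. Discriminant |r|: 0.75, 0.77, 0.48, 0.11, 0.43; count ≥ 0.65 → 2.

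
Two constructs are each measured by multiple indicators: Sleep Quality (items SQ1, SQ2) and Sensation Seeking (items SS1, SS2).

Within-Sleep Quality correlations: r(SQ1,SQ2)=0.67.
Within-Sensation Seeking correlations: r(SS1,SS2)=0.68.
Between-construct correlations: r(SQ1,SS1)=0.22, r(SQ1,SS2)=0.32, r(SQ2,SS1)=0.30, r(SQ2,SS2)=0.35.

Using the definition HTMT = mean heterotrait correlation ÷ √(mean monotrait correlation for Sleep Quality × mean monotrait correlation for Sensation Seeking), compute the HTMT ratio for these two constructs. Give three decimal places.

Between-construct mean = 1.19/4 = 0.2975.
Mean within-SQ = 0.67/1 = 0.6700; mean within-SS = 0.68/1 = 0.6800.
Geometric mean = √(0.6700 × 0.6800) = 0.6750.
HTMT = 0.2975 / 0.6750 = 0.441.

0.441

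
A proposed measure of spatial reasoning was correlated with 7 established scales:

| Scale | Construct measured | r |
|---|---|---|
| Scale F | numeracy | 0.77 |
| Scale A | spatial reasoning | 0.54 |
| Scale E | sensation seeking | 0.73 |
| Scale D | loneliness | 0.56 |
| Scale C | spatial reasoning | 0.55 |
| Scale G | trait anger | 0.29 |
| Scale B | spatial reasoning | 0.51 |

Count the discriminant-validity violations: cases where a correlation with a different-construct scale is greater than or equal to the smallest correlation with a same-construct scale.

3

Convergent (same construct = spatial reasoning): Scale A, Scale C, Scale B.
Smallest convergent = 0.51. Discriminant values: 0.77, 0.73, 0.56, 0.29; count ≥ 0.51 → 3.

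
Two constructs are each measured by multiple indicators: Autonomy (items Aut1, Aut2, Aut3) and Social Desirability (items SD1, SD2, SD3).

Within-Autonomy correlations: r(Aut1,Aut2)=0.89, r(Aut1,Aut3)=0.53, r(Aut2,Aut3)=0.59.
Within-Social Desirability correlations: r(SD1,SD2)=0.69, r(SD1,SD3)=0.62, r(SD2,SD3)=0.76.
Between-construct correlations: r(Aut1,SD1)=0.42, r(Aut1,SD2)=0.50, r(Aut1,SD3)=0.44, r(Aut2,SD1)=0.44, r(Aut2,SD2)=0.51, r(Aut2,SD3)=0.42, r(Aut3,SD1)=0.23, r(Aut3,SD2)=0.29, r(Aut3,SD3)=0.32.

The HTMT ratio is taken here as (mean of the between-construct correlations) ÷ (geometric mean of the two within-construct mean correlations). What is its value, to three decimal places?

Mean between = 3.57/9 = 0.3967.
Mean within-Aut = 2.01/3 = 0.6700; mean within-SD = 2.07/3 = 0.6900.
Geometric mean = √(0.6700 × 0.6900) = 0.6799.
HTMT = 0.3967 / 0.6799 = 0.583.

0.583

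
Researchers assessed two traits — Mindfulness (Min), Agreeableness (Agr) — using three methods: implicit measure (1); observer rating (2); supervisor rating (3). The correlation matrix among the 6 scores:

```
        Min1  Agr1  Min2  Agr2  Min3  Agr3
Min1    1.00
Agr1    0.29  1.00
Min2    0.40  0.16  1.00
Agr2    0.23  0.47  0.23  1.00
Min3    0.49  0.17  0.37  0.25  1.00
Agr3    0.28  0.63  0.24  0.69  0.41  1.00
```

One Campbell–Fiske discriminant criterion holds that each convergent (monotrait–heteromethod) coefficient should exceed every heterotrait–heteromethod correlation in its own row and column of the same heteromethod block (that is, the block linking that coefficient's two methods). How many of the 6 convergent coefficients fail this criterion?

Convergent coefficients and their comparison sets:
Min (methods 1·2): 0.40 vs {0.23, 0.16} → pass.
Min (methods 1·3): 0.49 vs {0.28, 0.17} → pass.
Min (methods 2·3): 0.37 vs {0.24, 0.25} → pass.
Agr (methods 1·2): 0.47 vs {0.16, 0.23} → pass.
Agr (methods 1·3): 0.63 vs {0.17, 0.28} → pass.
Agr (methods 2·3): 0.69 vs {0.25, 0.24} → pass.
0 of 6 fail.

0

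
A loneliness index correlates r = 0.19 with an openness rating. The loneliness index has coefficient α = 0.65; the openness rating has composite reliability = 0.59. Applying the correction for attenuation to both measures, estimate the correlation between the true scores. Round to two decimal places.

r_true = r_obs / √(r_xx · r_yy) = 0.19 / √(0.65 × 0.59) = 0.19 / √0.3835 = 0.19 / 0.6193 ≈ 0.31.

0.31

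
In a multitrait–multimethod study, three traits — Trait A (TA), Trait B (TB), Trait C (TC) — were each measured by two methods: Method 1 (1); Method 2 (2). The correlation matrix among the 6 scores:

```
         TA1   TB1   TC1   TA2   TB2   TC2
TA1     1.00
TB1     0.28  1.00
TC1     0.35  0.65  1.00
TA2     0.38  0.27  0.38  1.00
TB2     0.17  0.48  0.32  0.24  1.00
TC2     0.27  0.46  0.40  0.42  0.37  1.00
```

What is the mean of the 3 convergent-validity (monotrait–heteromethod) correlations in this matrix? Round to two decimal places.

Convergent values: 0.38, 0.48, 0.40; mean = 1.26/3 = 0.42.

0.42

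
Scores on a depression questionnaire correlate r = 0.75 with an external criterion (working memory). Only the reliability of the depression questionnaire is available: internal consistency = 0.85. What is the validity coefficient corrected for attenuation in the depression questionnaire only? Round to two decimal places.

0.81

Single correction: r_c = r_obs / √r_xx = 0.75 / √0.85 = 0.75 / 0.9220 ≈ 0.81.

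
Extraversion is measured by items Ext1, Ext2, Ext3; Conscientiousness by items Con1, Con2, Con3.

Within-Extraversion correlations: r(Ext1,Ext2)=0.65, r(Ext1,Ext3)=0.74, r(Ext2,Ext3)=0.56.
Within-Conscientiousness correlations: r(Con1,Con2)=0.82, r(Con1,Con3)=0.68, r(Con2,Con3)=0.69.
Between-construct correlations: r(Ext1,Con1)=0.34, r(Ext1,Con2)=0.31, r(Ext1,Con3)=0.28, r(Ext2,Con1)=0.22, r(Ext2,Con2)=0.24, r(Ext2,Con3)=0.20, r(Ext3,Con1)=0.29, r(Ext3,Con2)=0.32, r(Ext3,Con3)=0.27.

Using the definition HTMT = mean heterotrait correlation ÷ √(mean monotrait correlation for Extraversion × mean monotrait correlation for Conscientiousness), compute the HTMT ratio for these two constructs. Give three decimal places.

0.398

Mean heterotrait r = 2.47/9 = 0.2744.
Mean within-Ext = 1.95/3 = 0.6500; mean within-Con = 2.19/3 = 0.7300.
Geometric mean = √(0.6500 × 0.7300) = 0.6888.
HTMT = 0.2744 / 0.6888 = 0.398.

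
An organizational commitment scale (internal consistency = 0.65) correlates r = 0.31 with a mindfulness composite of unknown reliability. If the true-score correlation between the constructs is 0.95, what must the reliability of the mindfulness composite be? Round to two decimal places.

r_true = r_obs / √(r_xx · r_yy) ⇒ 0.95 = 0.31 / √(0.65 · r_yy).
√(0.65 · r_yy) = 0.31 / 0.95 = 0.3263; 0.65 · r_yy = 0.1065; r_yy = 0.1065 / 0.65 ≈ 0.16.

0.16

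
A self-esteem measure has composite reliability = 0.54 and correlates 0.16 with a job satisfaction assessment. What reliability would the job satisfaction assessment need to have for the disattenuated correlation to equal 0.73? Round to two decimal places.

0.09

r_true = r_obs / √(r_xx · r_yy) ⇒ 0.73 = 0.16 / √(0.54 · r_yy).
√(0.54 · r_yy) = 0.16 / 0.73 = 0.2192; 0.54 · r_yy = 0.0480; r_yy = 0.0480 / 0.54 ≈ 0.09.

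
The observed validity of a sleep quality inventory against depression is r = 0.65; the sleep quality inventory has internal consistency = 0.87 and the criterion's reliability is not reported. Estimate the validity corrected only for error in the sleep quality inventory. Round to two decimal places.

Single correction: r_c = r_obs / √r_xx = 0.65 / √0.87 = 0.65 / 0.9327 ≈ 0.70.

0.70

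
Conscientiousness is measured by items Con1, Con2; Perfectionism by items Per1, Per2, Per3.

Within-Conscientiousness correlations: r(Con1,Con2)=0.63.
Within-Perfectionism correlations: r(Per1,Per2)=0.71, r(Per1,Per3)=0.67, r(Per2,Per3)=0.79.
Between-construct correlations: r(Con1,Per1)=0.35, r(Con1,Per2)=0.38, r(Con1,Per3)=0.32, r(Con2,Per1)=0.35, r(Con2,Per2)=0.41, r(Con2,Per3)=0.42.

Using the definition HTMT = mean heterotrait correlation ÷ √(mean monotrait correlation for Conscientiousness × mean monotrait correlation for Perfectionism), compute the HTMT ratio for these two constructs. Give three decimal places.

Mean between = 2.23/6 = 0.3717.
Mean within-Con = 0.63/1 = 0.6300; mean within-Per = 2.17/3 = 0.7233.
Geometric mean = √(0.6300 × 0.7233) = 0.6750.
HTMT = 0.3717 / 0.6750 = 0.551.

0.551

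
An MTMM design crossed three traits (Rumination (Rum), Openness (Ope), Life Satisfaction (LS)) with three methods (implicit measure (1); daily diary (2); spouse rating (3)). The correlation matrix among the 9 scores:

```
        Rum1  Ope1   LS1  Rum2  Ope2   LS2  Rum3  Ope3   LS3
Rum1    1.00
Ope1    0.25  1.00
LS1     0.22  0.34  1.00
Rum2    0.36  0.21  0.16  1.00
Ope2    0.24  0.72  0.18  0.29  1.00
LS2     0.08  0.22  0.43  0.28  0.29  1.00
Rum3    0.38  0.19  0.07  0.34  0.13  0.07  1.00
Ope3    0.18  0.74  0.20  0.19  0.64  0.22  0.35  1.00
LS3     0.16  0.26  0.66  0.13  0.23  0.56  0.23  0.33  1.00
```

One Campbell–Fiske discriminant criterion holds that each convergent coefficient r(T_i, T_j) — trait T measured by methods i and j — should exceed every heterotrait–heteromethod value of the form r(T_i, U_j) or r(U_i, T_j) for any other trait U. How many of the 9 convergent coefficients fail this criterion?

0

Each convergent coefficient versus the relevant comparison correlations:
Rum (methods 1·2): 0.36 vs {0.24, 0.21, 0.08, 0.16} → pass.
Rum (methods 1·3): 0.38 vs {0.18, 0.19, 0.16, 0.07} → pass.
Rum (methods 2·3): 0.34 vs {0.19, 0.13, 0.13, 0.07} → pass.
Ope (methods 1·2): 0.72 vs {0.21, 0.24, 0.22, 0.18} → pass.
Ope (methods 1·3): 0.74 vs {0.19, 0.18, 0.26, 0.20} → pass.
Ope (methods 2·3): 0.64 vs {0.13, 0.19, 0.23, 0.22} → pass.
LS (methods 1·2): 0.43 vs {0.16, 0.08, 0.18, 0.22} → pass.
LS (methods 1·3): 0.66 vs {0.07, 0.16, 0.20, 0.26} → pass.
LS (methods 2·3): 0.56 vs {0.07, 0.13, 0.22, 0.23} → pass.
0 of 9 fail.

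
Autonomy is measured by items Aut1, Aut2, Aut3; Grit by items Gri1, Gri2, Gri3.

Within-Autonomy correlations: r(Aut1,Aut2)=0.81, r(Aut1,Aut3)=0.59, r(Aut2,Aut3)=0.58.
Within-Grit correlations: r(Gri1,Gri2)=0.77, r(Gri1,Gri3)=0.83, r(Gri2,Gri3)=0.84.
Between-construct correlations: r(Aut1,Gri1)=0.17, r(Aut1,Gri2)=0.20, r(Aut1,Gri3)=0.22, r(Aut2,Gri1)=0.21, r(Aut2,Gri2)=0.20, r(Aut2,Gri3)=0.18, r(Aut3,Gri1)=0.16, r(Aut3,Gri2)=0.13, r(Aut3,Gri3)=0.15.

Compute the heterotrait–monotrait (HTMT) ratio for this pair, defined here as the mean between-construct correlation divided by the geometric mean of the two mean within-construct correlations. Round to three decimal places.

Mean between = 1.62/9 = 0.1800.
Mean within-Aut = 1.98/3 = 0.6600; mean within-Gri = 2.44/3 = 0.8133.
Geometric mean = √(0.6600 × 0.8133) = 0.7327.
HTMT = 0.1800 / 0.7327 = 0.246.

0.246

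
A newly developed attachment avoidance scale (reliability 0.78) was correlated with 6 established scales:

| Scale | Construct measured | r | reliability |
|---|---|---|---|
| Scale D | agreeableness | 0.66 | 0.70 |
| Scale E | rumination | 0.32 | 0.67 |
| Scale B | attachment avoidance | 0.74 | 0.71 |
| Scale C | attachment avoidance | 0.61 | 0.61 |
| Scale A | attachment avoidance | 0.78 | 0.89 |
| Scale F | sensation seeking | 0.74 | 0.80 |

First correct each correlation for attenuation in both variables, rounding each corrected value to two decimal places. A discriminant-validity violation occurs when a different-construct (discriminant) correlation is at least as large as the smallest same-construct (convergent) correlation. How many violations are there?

Disattenuated r (r / √(r_scale · r_new)):
  Scale D (disc): 0.66 / √(0.70·0.78) = 0.89
  Scale E (disc): 0.32 / √(0.67·0.78) = 0.44
  Scale B (conv): 0.74 / √(0.71·0.78) = 0.99
  Scale C (conv): 0.61 / √(0.61·0.78) = 0.88
  Scale A (conv): 0.78 / √(0.89·0.78) = 0.94
  Scale F (disc): 0.74 / √(0.80·0.78) = 0.94
Smallest convergent = 0.88. Discriminant values: 0.89, 0.44, 0.94; count ≥ 0.88 → 2.

2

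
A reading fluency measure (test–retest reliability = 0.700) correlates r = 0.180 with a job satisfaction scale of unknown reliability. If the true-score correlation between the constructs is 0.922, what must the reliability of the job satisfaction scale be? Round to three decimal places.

r_true = r_obs / √(r_xx · r_yy) ⇒ 0.922 = 0.180 / √(0.700 · r_yy).
√(0.700 · r_yy) = 0.180 / 0.922 = 0.1952; 0.700 · r_yy = 0.0381; r_yy = 0.0381 / 0.700 ≈ 0.054.

0.054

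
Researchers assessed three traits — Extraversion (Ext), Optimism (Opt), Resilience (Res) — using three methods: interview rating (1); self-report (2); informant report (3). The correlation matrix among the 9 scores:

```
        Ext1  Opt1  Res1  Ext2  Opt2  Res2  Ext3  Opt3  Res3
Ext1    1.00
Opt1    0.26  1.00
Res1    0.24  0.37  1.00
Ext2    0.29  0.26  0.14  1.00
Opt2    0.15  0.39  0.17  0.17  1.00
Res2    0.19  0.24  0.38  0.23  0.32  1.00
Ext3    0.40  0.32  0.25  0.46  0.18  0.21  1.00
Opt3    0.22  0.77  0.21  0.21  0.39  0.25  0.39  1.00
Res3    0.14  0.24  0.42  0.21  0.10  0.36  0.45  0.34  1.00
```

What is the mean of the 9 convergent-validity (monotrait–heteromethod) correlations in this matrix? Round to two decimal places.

Convergent values: 0.29, 0.40, 0.46, 0.39, 0.77, 0.39, 0.38, 0.42, 0.36; mean = 3.86/9 = 0.43.

0.43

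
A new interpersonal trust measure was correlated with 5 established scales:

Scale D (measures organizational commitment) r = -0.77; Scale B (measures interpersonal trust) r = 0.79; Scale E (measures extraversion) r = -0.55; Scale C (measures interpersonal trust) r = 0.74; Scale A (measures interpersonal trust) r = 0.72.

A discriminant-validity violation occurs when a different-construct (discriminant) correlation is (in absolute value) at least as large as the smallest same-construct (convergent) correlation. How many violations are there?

Convergent (same construct = interpersonal trust): Scale B, Scale C, Scale A.
Smallest convergent = 0.72. Discriminant |r|: 0.77, 0.55; count ≥ 0.72 → 1.

1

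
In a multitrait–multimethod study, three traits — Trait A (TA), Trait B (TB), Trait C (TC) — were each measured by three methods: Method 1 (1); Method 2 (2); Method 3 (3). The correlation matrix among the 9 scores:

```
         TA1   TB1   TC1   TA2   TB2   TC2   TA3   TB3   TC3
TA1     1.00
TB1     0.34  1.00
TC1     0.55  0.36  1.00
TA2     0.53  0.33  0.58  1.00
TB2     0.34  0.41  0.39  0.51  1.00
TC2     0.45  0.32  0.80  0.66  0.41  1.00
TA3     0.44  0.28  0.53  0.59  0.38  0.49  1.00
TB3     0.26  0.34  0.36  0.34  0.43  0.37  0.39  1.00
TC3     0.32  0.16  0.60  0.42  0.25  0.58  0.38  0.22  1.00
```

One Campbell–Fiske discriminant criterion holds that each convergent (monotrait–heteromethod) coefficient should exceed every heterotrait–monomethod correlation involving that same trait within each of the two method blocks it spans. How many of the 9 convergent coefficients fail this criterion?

Convergent coefficients and their comparison sets:
TA (methods 1·2): 0.53 vs {0.34, 0.51, 0.55, 0.66} → fail.
TA (methods 1·3): 0.44 vs {0.34, 0.39, 0.55, 0.38} → fail.
TA (methods 2·3): 0.59 vs {0.51, 0.39, 0.66, 0.38} → fail.
TB (methods 1·2): 0.41 vs {0.34, 0.51, 0.36, 0.41} → fail.
TB (methods 1·3): 0.34 vs {0.34, 0.39, 0.36, 0.22} → fail.
TB (methods 2·3): 0.43 vs {0.51, 0.39, 0.41, 0.22} → fail.
TC (methods 1·2): 0.80 vs {0.55, 0.66, 0.36, 0.41} → pass.
TC (methods 1·3): 0.60 vs {0.55, 0.38, 0.36, 0.22} → pass.
TC (methods 2·3): 0.58 vs {0.66, 0.38, 0.41, 0.22} → fail.
7 of 9 fail.

7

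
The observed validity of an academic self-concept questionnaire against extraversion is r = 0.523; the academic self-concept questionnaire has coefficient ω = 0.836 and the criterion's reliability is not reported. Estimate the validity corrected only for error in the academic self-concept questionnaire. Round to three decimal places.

Single correction: r_c = r_obs / √r_xx = 0.523 / √0.836 = 0.523 / 0.9143 ≈ 0.572.

0.572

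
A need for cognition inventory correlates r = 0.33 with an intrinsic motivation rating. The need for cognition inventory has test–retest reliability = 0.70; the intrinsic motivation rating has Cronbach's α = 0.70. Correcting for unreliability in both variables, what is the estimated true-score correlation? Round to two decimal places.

0.47

r_true = r_obs / √(r_xx · r_yy) = 0.33 / √(0.70 × 0.70) = 0.33 / √0.4900 = 0.33 / 0.7000 ≈ 0.47.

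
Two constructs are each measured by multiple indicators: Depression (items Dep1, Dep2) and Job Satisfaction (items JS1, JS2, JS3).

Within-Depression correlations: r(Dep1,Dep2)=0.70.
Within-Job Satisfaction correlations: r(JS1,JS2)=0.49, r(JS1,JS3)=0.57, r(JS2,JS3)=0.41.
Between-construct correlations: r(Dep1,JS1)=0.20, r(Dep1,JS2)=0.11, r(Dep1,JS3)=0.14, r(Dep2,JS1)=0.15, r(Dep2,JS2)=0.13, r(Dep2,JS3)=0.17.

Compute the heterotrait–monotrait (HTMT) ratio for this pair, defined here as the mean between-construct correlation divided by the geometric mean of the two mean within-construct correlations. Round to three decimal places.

0.256

Mean between = 0.90/6 = 0.1500.
Mean within-Dep = 0.70/1 = 0.7000; mean within-JS = 1.47/3 = 0.4900.
Geometric mean = √(0.7000 × 0.4900) = 0.5857.
HTMT = 0.1500 / 0.5857 = 0.256.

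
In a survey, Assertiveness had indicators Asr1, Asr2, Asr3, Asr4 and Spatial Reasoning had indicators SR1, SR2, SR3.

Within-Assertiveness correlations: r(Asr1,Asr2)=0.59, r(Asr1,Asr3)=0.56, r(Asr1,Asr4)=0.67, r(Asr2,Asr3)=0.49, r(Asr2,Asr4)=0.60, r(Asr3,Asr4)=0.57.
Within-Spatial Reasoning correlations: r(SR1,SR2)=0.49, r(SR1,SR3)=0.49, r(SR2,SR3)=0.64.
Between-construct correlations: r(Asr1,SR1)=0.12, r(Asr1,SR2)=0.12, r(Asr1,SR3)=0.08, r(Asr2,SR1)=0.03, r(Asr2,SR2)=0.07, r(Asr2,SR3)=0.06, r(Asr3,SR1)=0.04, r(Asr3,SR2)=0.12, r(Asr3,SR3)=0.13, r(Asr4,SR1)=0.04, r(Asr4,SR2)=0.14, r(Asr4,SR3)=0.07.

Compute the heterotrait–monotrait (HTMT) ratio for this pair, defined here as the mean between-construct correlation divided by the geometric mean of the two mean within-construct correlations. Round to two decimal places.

0.15

Between-construct mean = 1.02/12 = 0.0850.
Mean within-Asr = 3.48/6 = 0.5800; mean within-SR = 1.62/3 = 0.5400.
Geometric mean = √(0.5800 × 0.5400) = 0.5596.
HTMT = 0.0850 / 0.5596 = 0.15.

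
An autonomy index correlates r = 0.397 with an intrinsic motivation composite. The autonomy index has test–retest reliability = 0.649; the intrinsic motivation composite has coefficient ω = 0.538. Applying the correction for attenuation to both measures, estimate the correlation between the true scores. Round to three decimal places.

r_true = r_obs / √(r_xx · r_yy) = 0.397 / √(0.649 × 0.538) = 0.397 / √0.349162 = 0.397 / 0.5909 ≈ 0.672.

0.672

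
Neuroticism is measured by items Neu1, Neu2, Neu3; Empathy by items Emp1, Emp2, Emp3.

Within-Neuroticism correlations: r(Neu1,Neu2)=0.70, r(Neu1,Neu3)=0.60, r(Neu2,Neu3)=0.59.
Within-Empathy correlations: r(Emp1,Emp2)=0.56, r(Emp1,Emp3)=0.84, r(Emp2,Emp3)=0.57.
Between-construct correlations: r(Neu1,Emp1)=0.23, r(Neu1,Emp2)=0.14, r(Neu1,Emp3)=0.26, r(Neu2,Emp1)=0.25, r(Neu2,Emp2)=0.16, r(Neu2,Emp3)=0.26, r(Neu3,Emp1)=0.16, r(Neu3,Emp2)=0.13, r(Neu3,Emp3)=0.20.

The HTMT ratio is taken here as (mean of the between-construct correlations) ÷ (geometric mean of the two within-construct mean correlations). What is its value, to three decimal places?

Between-construct mean = 1.79/9 = 0.1989.
Mean within-Neu = 1.89/3 = 0.6300; mean within-Emp = 1.97/3 = 0.6567.
Geometric mean = √(0.6300 × 0.6567) = 0.6432.
HTMT = 0.1989 / 0.6432 = 0.309.

0.309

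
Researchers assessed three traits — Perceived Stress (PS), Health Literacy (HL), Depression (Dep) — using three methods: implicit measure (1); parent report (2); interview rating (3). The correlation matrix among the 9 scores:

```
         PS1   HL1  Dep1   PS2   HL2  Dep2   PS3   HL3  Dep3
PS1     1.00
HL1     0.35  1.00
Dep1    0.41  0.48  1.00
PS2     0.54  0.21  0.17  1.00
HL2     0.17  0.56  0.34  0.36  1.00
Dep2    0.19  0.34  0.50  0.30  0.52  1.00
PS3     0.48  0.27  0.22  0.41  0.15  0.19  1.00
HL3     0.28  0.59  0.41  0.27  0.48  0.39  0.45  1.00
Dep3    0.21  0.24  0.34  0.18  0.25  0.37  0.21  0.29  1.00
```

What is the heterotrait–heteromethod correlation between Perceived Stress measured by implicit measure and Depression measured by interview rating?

0.21

Different traits and methods: r(PS1, Dep3) = 0.21.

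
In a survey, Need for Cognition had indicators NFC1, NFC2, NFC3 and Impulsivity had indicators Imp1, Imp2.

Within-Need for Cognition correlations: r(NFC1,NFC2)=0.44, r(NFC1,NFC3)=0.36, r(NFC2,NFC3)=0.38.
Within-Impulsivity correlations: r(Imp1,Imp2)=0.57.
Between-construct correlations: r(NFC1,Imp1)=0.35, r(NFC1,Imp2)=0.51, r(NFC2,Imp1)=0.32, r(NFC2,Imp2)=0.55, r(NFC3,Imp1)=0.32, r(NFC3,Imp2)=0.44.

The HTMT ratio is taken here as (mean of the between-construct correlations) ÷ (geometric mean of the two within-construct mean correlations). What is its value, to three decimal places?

0.876

Between-construct mean = 2.49/6 = 0.4150.
Mean within-NFC = 1.18/3 = 0.3933; mean within-Imp = 0.57/1 = 0.5700.
Geometric mean = √(0.3933 × 0.5700) = 0.4735.
HTMT = 0.4150 / 0.4735 = 0.876.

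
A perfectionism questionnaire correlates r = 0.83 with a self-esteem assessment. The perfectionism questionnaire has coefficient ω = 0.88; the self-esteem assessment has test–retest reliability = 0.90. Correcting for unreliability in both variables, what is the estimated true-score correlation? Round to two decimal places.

0.93

r_true = r_obs / √(r_xx · r_yy) = 0.83 / √(0.88 × 0.90) = 0.83 / √0.7920 = 0.83 / 0.8899 ≈ 0.93.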